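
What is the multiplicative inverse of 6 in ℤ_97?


Use the extended Euclidean algorithm to write 1 = 6·s + 97·t; then s mod 97 is the inverse.
Euclidean algorithm:
  6 = 0·97 + 6
  97 = 16·6 + 1
  6 = 6·1 + 0
gcd(6,97) = 1
Back-substitution gives: 6·(-16) + 97·(1) = 1
So 6⁻¹ ≡ -16 ≡ 81 (mod 97)
Check: 6 × 81 = 486 ≡ 1 (mod 97) ✓

6⁻¹ ≡ 81 (mod 97)


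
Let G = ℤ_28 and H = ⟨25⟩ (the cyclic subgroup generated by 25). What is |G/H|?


|⟨25⟩| = n / gcd(25, 28) = 28 / 1 = 28
H is normal (ℤ_28 is abelian).
|G/H| = |G| / |H| = 28 / 28 = 1

|G/H| = 1


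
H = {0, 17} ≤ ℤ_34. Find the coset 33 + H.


33 + H = {33 + h (mod 34) : h ∈ H}
33+0=33, 33+17=16
33 + H = {16, 33} = 16 + H

33 + H = {16, 33}


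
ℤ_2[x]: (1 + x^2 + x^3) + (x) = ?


Add coefficients mod 2:
x^0: 1 + 0 = 1 (mod 2)
x^1: 0 + 1 = 1 (mod 2)
x^2: 1 + 0 = 1 (mod 2)
x^3: 1 + 0 = 1 (mod 2)
Result: 1 + x + x^2 + x^3

f + g = 1 + x + x^2 + x^3


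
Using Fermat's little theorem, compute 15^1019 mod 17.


Fermat's little theorem: if p is prime and gcd(a,p)=1, then a^(p-1) ≡ 1 (mod p)
p = 17 is prime, gcd(15,17) = 1
Reduce exponent: 1019 mod 16 = 11
So 15^1019 ≡ 15^11 (mod 17)
15^11 mod 17 = 9

15^1019 ≡ 9 (mod 17)


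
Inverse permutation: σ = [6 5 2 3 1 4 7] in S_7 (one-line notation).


To find σ⁻¹, swap domain and range:
σ(1) = 6 → σ⁻¹(6) = 1
σ(2) = 5 → σ⁻¹(5) = 2
σ(3) = 2 → σ⁻¹(2) = 3
σ(4) = 3 → σ⁻¹(3) = 4
σ(5) = 1 → σ⁻¹(1) = 5
σ(6) = 4 → σ⁻¹(4) = 6
σ(7) = 7 → σ⁻¹(7) = 7

σ⁻¹ = [5 3 4 6 2 1 7]


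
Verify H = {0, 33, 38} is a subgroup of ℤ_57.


Subgroup test for H = {0, 33, 38} in (ℤ_57, +):
(1) 0 ∈ H? Yes
(2) Closure: for all a,b ∈ H, (a+b) mod 57 ∈ H? No  [counterexample: 33 + 33 = 9 ∉ H]
(3) Inverses: for all a ∈ H, -a mod 57 ∈ H? No

No, H is not a subgroup of ℤ_57


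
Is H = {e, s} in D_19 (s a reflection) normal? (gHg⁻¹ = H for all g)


H = {e, s} in D_19 (s a reflection)
r·s·r⁻¹ = sr⁻² ≠ s for n ≥ 3, so {e, s} is not closed under conjugation

No, not a normal subgroup


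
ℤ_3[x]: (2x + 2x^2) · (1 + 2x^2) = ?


Expand and collect like terms; reduce coefficients mod 3:
x^0: 0·1 = 0 ≡ 0 (mod 3)
x^1: 0·0 + 2·1 = 2 ≡ 2 (mod 3)
x^2: 0·2 + 2·0 + 2·1 = 2 ≡ 2 (mod 3)
x^3: 2·2 + 2·0 = 4 ≡ 1 (mod 3)
x^4: 2·2 = 4 ≡ 1 (mod 3)
Result: 2x + 2x^2 + x^3 + x^4

f · g = 2x + 2x^2 + x^3 + x^4


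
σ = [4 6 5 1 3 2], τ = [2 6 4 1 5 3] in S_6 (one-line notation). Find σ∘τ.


σ∘τ: apply τ first, then σ
1 →τ 2 →σ 6
2 →τ 6 →σ 2
3 →τ 4 →σ 1
4 →τ 1 →σ 4
5 →τ 5 →σ 3
6 →τ 3 →σ 5

σ∘τ = [6 2 1 4 3 5]


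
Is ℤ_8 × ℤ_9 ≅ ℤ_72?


Comparing ℤ_8 × ℤ_9 and ℤ_72:
gcd(8,9) = 1, so ℤ_8 × ℤ_9 ≅ ℤ_72 (CRT)

Yes, ℤ_8 × ℤ_9 ≅ ℤ_72


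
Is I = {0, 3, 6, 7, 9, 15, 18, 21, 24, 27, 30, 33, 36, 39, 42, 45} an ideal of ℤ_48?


Check ideal conditions for I = {0, 3, 6, 7, 9, 15, 18, 21, 24, 27, 30, 33, 36, 39, 42, 45} in ℤ_48:
(1) I is an additive subgroup? No
(2) For r ∈ ℤ_48 and a ∈ I: r·a ∈ I? No  [counterexample: r=2, a=6, r·a mod 48 = 12 ∉ I]

No, I is not an ideal of ℤ_48


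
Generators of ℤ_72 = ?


g generates ℤ_n iff gcd(g,n) = 1
Prime factors of 72: 2, 3
Generators are g ∈ {1,...,71} not divisible by any of these primes.
Generators: {1, 5, 7, 11, 13, 17, 19, 23, 25, 29, 31, 35, 37, 41, 43, 47, 49, 53, 55, 59, 61, 65, 67, 71}
Number of generators = φ(72) = 24

Generators of ℤ_72 = {1, 5, 7, 11, 13, 17, 19, 23, 25, 29, 31, 35, 37, 41, 43, 47, 49, 53, 55, 59, 61, 65, 67, 71}


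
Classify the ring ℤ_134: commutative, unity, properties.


ℤ_134 is a commutative ring with unity 1; 134 = 2×67 is composite, so 2·67 ≡ 0 gives zero divisors (not an integral domain)
Commutative: Yes
Integral domain: No
Has unity: Yes

ℤ_134: Commutative=Yes, Unity=Yes


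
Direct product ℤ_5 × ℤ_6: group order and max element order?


|ℤ_5 × ℤ_6| = 5 × 6 = 30
Max element order = lcm(5,6) = 30
Cyclic? Yes (gcd=1)

|ℤ_5×ℤ_6| = 30, max element order = 30


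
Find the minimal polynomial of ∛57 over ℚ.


∛57 satisfies x³ - 57 = 0, irreducible over ℚ (no rational root; 57 is not a perfect cube)

Minimal polynomial: x³ - 57


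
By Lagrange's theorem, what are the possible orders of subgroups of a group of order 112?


Lagrange's theorem: |H| divides |G|
|G| = 112
Divisors of 112: 1, 2, 4, 7, 8, 14, 16, 28, 56, 112

Possible subgroup orders: {1, 2, 4, 7, 8, 14, 16, 28, 56, 112}


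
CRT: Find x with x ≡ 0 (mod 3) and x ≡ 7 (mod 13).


m₁ = 3, m₂ = 13, gcd = 1, so CRT applies. M = m₁·m₂ = 39
Let M₁ = M/m₁ = 13, M₂ = M/m₂ = 3
Find y₁ ≡ M₁⁻¹ (mod m₁): 13⁻¹ ≡ 1 (mod 3)
Find y₂ ≡ M₂⁻¹ (mod m₂): 3⁻¹ ≡ 9 (mod 13)
x = a₁·M₁·y₁ + a₂·M₂·y₂ = 0·13·1 + 7·3·9 = 189
Reduce mod 39: x ≡ 33
Check: 33 mod 3 = 0 ✓, 33 mod 13 = 7 ✓

x ≡ 33 (mod 39)


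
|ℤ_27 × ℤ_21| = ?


|A × B| = |A| · |B|
|ℤ_27 × ℤ_21| = 27 × 21 = 567

|ℤ_27 × ℤ_21| = 567


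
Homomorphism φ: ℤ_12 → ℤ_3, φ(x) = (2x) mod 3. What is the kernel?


Kernel = preimage of identity
ker(φ) = {x ∈ ℤ_12 : 2x ≡ 0 (mod 3)}. Since 3 | 12, φ is well-defined. The kernel is the cyclic subgroup ⟨3⟩ of ℤ_12 (order 4), i.e. {0, 3, 6, 9}

ker(φ) = {0, 3, 6, 9}


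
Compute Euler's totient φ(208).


Factor n: 208 = 2^4 × 13
φ(n) = n · ∏(1 - 1/p) over distinct primes p | n
φ(208) = 208 · (1 - 1/2) · (1 - 1/13) = 96

φ(208) = 96


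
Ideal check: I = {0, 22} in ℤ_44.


Check ideal conditions for I = {0, 22} in ℤ_44:
(1) I is an additive subgroup? Yes
(2) For r ∈ ℤ_44 and a ∈ I: r·a ∈ I? Yes

Yes, I is an ideal of ℤ_44


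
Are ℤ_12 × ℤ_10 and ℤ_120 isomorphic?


Comparing ℤ_12 × ℤ_10 and ℤ_120:
gcd(12,10) = 2 ≠ 1. Max element order in ℤ_12×ℤ_10 is lcm(12,10) = 60 < 120, so it has no element of order 120

No, ℤ_12 × ℤ_10 ≇ ℤ_120


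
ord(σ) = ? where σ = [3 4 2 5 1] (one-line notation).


Cycle decomposition: (1 3 2 4 5)
Cycle lengths: 5
Order = lcm(5) = 5

ord(σ) = 5


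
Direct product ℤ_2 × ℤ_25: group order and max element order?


|ℤ_2 × ℤ_25| = 2 × 25 = 50
Max element order = lcm(2,25) = 50
Cyclic? Yes (gcd=1)

|ℤ_2×ℤ_25| = 50, max element order = 50


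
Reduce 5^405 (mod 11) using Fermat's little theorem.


Fermat's little theorem: if p is prime and gcd(a,p)=1, then a^(p-1) ≡ 1 (mod p)
p = 11 is prime, gcd(5,11) = 1
Reduce exponent: 405 mod 10 = 5
So 5^405 ≡ 5^5 (mod 11)
5^5 mod 11 = 1

5^405 ≡ 1 (mod 11)


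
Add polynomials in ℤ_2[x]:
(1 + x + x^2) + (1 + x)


Add coefficients mod 2:
x^0: 1 + 1 = 0 (mod 2)
x^1: 1 + 1 = 0 (mod 2)
x^2: 1 + 0 = 1 (mod 2)
Result: x^2

f + g = x^2


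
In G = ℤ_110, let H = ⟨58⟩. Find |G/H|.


|⟨58⟩| = n / gcd(58, 110) = 110 / 2 = 55
H is normal (ℤ_110 is abelian).
|G/H| = |G| / |H| = 110 / 55 = 2

|G/H| = 2


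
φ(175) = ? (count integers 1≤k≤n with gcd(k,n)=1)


Factor n: 175 = 5^2 × 7
φ(n) = n · ∏(1 - 1/p) over distinct primes p | n
φ(175) = 175 · (1 - 1/5) · (1 - 1/7) = 120

φ(175) = 120


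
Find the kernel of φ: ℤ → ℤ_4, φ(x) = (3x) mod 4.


Kernel = preimage of identity
ker(φ) = {x ∈ ℤ : 3x ≡ 0 (mod 4)}. gcd(3,4) = 1, so 3x ≡ 0 (mod 4) ⟺ x ≡ 0 (mod 4/1 = 4). Hence ker(φ) = 4ℤ

ker(φ) = 4ℤ


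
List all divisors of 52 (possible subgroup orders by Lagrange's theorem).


Lagrange's theorem: |H| divides |G|
|G| = 52
Divisors of 52: 1, 2, 4, 13, 26, 52

Possible subgroup orders: {1, 2, 4, 13, 26, 52}


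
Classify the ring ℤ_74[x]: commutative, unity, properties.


ℤ_74 has zero divisors (2·37 ≡ 0), and these lift to constant zero divisors in ℤ_74[x]; so not an integral domain
Commutative: Yes
Integral domain: No
Has unity: Yes

ℤ_74[x]: Commutative=Yes, Unity=Yes


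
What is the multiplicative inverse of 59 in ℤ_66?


Use the extended Euclidean algorithm to write 1 = 59·s + 66·t; then s mod 66 is the inverse.
Euclidean algorithm:
  59 = 0·66 + 59
  66 = 1·59 + 7
  59 = 8·7 + 3
  7 = 2·3 + 1
  3 = 3·1 + 0
gcd(59,66) = 1
Back-substitution gives: 59·(-19) + 66·(17) = 1
So 59⁻¹ ≡ -19 ≡ 47 (mod 66)
Check: 59 × 47 = 2773 ≡ 1 (mod 66) ✓

59⁻¹ ≡ 47 (mod 66)


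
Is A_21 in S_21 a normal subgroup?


H = A_21 in S_21
A_21 has index 2 in S_21, and every subgroup of index 2 is normal

Yes, normal subgroup


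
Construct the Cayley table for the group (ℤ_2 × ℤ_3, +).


Elements: {(0,0), (0,1), (0,2), (1,0), (1,1), (1,2)}
Operation: componentwise addition mod (2, 3)
Entry (a, b) = ((a₁+b₁) mod 2, (a₂+b₂) mod 3)

Cayley table:
      | (0,0) | (0,1) | (0,2) | (1,0) | (1,1) | (1,2)
(0,0) | (0,0) | (0,1) | (0,2) | (1,0) | (1,1) | (1,2)
(0,1) | (0,1) | (0,2) | (0,0) | (1,1) | (1,2) | (1,0)
(0,2) | (0,2) | (0,0) | (0,1) | (1,2) | (1,0) | (1,1)
(1,0) | (1,0) | (1,1) | (1,2) | (0,0) | (0,1) | (0,2)
(1,1) | (1,1) | (1,2) | (1,0) | (0,1) | (0,2) | (0,0)
(1,2) | (1,2) | (1,0) | (1,1) | (0,2) | (0,0) | (0,1)


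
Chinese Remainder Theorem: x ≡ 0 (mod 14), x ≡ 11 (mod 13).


m₁ = 14, m₂ = 13, gcd = 1, so CRT applies. M = m₁·m₂ = 182
Let M₁ = M/m₁ = 13, M₂ = M/m₂ = 14
Find y₁ ≡ M₁⁻¹ (mod m₁): 13⁻¹ ≡ 13 (mod 14)
Find y₂ ≡ M₂⁻¹ (mod m₂): 14⁻¹ ≡ 1 (mod 13)
x = a₁·M₁·y₁ + a₂·M₂·y₂ = 0·13·13 + 11·14·1 = 154
Reduce mod 182: x ≡ 154
Check: 154 mod 14 = 0 ✓, 154 mod 13 = 11 ✓

x ≡ 154 (mod 182)


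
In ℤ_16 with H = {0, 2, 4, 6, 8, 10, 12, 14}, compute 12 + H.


12 + H = {12 + h (mod 16) : h ∈ H}
12+0=12, 12+2=14, 12+4=0, 12+6=2, 12+8=4, 12+10=6, 12+12=8, 12+14=10
12 + H = {0, 2, 4, 6, 8, 10, 12, 14} = 0 + H

12 + H = {0, 2, 4, 6, 8, 10, 12, 14}


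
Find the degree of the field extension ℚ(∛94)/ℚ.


∛94 has minimal polynomial x³ - 94 (irreducible over ℚ since 94 is not a perfect cube)

[ℚ(∛94)/ℚ] = 3


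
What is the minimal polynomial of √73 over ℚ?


√73 satisfies x² - 73 = 0, irreducible over ℚ since 73 is squarefree

Minimal polynomial: x² - 73


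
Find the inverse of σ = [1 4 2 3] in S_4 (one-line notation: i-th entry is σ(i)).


To find σ⁻¹, swap domain and range:
σ(1) = 1 → σ⁻¹(1) = 1
σ(2) = 4 → σ⁻¹(4) = 2
σ(3) = 2 → σ⁻¹(2) = 3
σ(4) = 3 → σ⁻¹(3) = 4

σ⁻¹ = [1 3 4 2]


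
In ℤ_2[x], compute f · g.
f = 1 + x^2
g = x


Expand and collect like terms; reduce coefficients mod 2:
x^0: 1·0 = 0 ≡ 0 (mod 2)
x^1: 1·1 + 0·0 = 1 ≡ 1 (mod 2)
x^2: 0·1 + 1·0 = 0 ≡ 0 (mod 2)
x^3: 1·1 = 1 ≡ 1 (mod 2)
Result: x + x^3

f · g = x + x^3


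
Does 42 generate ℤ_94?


g generates ℤ_n iff gcd(g, n) = 1
gcd(42, 94) = 2
Since gcd = 2 ≠ 1, ⟨42⟩ has order 47 < 94, so 42 is not a generator.

No, 42 does not generate ℤ_94


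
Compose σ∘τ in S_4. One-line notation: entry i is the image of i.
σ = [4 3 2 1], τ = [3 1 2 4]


σ∘τ: apply τ first, then σ
1 →τ 3 →σ 2
2 →τ 1 →σ 4
3 →τ 2 →σ 3
4 →τ 4 →σ 1

σ∘τ = [2 4 3 1]


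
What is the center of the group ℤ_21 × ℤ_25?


Z(G) = {g ∈ G | gx = xg for all x ∈ G}
Direct product of abelian groups is abelian, so Z(G) = G

Z(ℤ_21 × ℤ_25) = ℤ_21 × ℤ_25


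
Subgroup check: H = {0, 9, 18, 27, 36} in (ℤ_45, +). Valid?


Subgroup test for H = {0, 9, 18, 27, 36} in (ℤ_45, +):
(1) 0 ∈ H? Yes
(2) Closure: for all a,b ∈ H, (a+b) mod 45 ∈ H? Yes
(3) Inverses: for all a ∈ H, -a mod 45 ∈ H? Yes

Yes, H is a subgroup of ℤ_45


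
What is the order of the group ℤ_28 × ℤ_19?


|A × B| = |A| · |B|
|ℤ_28 × ℤ_19| = 28 × 19 = 532

|ℤ_28 × ℤ_19| = 532


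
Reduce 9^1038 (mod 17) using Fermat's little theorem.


Fermat's little theorem: if p is prime and gcd(a,p)=1, then a^(p-1) ≡ 1 (mod p)
p = 17 is prime, gcd(9,17) = 1
Reduce exponent: 1038 mod 16 = 14
So 9^1038 ≡ 9^14 (mod 17)
9^14 mod 17 = 4

9^1038 ≡ 4 (mod 17)


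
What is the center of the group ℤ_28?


Z(G) = {g ∈ G | gx = xg for all x ∈ G}
ℤ_28 is abelian, so Z(G) = G

Z(ℤ_28) = ℤ_28


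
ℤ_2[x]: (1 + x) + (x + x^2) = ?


Add coefficients mod 2:
x^0: 1 + 0 = 1 (mod 2)
x^1: 1 + 1 = 0 (mod 2)
x^2: 0 + 1 = 1 (mod 2)
Result: 1 + x^2

f + g = 1 + x^2


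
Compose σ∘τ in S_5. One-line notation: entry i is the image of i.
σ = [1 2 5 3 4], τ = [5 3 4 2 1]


σ∘τ: apply τ first, then σ
1 →τ 5 →σ 4
2 →τ 3 →σ 5
3 →τ 4 →σ 3
4 →τ 2 →σ 2
5 →τ 1 →σ 1

σ∘τ = [4 5 3 2 1]


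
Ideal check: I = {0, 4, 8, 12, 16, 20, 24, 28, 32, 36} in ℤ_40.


Check ideal conditions for I = {0, 4, 8, 12, 16, 20, 24, 28, 32, 36} in ℤ_40:
(1) I is an additive subgroup? Yes
(2) For r ∈ ℤ_40 and a ∈ I: r·a ∈ I? Yes

Yes, I is an ideal of ℤ_40


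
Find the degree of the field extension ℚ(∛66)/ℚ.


∛66 has minimal polynomial x³ - 66 (irreducible over ℚ since 66 is not a perfect cube)

[ℚ(∛66)/ℚ] = 3


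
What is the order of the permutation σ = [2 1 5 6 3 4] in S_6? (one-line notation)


Cycle decomposition: (1 2) (3 5) (4 6)
Cycle lengths: 2, 2, 2
Order = lcm(2, 2, 2) = 2

ord(σ) = 2


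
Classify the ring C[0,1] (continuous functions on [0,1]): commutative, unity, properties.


pointwise +,× is commutative with unity (constant 1); but bump functions with disjoint support multiply to 0 — zero divisors, so not an integral domain
Commutative: Yes
Integral domain: No
Has unity: Yes

C[0,1] (continuous functions on [0,1]): Commutative=Yes, Unity=Yes


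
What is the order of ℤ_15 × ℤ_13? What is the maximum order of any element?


|ℤ_15 × ℤ_13| = 15 × 13 = 195
Max element order = lcm(15,13) = 195
Cyclic? Yes (gcd=1)

|ℤ_15×ℤ_13| = 195, max element order = 195


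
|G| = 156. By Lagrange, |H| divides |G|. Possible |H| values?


Lagrange's theorem: |H| divides |G|
|G| = 156
Divisors of 156: 1, 2, 3, 4, 6, 12, 13, 26, 39, 52, 78, 156

Possible subgroup orders: {1, 2, 3, 4, 6, 12, 13, 26, 39, 52, 78, 156}


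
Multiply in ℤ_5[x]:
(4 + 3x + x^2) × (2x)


Expand and collect like terms; reduce coefficients mod 5:
x^0: 4·0 = 0 ≡ 0 (mod 5)
x^1: 4·2 + 3·0 = 8 ≡ 3 (mod 5)
x^2: 3·2 + 1·0 = 6 ≡ 1 (mod 5)
x^3: 1·2 = 2 ≡ 2 (mod 5)
Result: 3x + x^2 + 2x^3

f · g = 3x + x^2 + 2x^3


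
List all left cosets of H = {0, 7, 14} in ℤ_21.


H = {0, 7, 14}, |H| = 3
Number of cosets = |G|/|H| = 21/3 = 7
0 + H = {0, 7, 14}
1 + H = {1, 8, 15}
2 + H = {2, 9, 16}
3 + H = {3, 10, 17}
4 + H = {4, 11, 18}
5 + H = {5, 12, 19}
6 + H = {6, 13, 20}

Cosets: 0+H={0,7,14}; 1+H={1,8,15}; 2+H={2,9,16}; 3+H={3,10,17}; 4+H={4,11,18}; 5+H={5,12,19}; 6+H={6,13,20}


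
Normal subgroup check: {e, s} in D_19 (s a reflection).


H = {e, s} in D_19 (s a reflection)
r·s·r⁻¹ = sr⁻² ≠ s for n ≥ 3, so {e, s} is not closed under conjugation

No, not a normal subgroup


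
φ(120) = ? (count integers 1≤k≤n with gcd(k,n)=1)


Factor n: 120 = 2^3 × 3 × 5
φ(n) = n · ∏(1 - 1/p) over distinct primes p | n
φ(120) = 120 · (1 - 1/2) · (1 - 1/3) · (1 - 1/5) = 32

φ(120) = 32


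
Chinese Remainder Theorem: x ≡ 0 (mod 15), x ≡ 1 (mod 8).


m₁ = 15, m₂ = 8, gcd = 1, so CRT applies. M = m₁·m₂ = 120
Let M₁ = M/m₁ = 8, M₂ = M/m₂ = 15
Find y₁ ≡ M₁⁻¹ (mod m₁): 8⁻¹ ≡ 2 (mod 15)
Find y₂ ≡ M₂⁻¹ (mod m₂): 15⁻¹ ≡ 7 (mod 8)
x = a₁·M₁·y₁ + a₂·M₂·y₂ = 0·8·2 + 1·15·7 = 105
Reduce mod 120: x ≡ 105
Check: 105 mod 15 = 0 ✓, 105 mod 8 = 1 ✓

x ≡ 105 (mod 120)


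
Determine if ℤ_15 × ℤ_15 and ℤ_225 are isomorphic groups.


Comparing ℤ_15 × ℤ_15 and ℤ_225:
gcd(15,15) = 15 ≠ 1. Max element order in ℤ_15×ℤ_15 is lcm(15,15) = 15 < 225, so it has no element of order 225

No, ℤ_15 × ℤ_15 ≇ ℤ_225


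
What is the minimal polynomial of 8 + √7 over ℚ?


Let α = 8 + √7. Then α - 8 = √7, so (α - 8)² = 7, giving α² - 16α + 57 = 0. Degree 2 and α ∉ ℚ, so this is the minimal polynomial.

Minimal polynomial: x² - 16x + 57


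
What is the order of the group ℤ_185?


ℤ_n has n elements.

|ℤ_185| = 185


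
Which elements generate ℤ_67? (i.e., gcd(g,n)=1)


g generates ℤ_n iff gcd(g,n) = 1
Prime factors of 67: 67
Generators are g ∈ {1,...,66} not divisible by any of these primes.
Generators: {1, 2, 3, 4, 5, 6, 7, 8, 9, 10, 11, 12, 13, 14, 15, 16, 17, 18, 19, 20, 21, 22, 23, 24, 25, 26, 27, 28, 29, 30, 31, 32, 33, 34, 35, 36, 37, 38, 39, 40, 41, 42, 43, 44, 45, 46, 47, 48, 49, 50, 51, 52, 53, 54, 55, 56, 57, 58, 59, 60, 61, 62, 63, 64, 65, 66}
Number of generators = φ(67) = 66

Generators of ℤ_67 = {1, 2, 3, 4, 5, 6, 7, 8, 9, 10, 11, 12, 13, 14, 15, 16, 17, 18, 19, 20, 21, 22, 23, 24, 25, 26, 27, 28, 29, 30, 31, 32, 33, 34, 35, 36, 37, 38, 39, 40, 41, 42, 43, 44, 45, 46, 47, 48, 49, 50, 51, 52, 53, 54, 55, 56, 57, 58, 59, 60, 61, 62, 63, 64, 65, 66}


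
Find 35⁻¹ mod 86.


Use the extended Euclidean algorithm to write 1 = 35·s + 86·t; then s mod 86 is the inverse.
Euclidean algorithm:
  35 = 0·86 + 35
  86 = 2·35 + 16
  35 = 2·16 + 3
  16 = 5·3 + 1
  3 = 3·1 + 0
gcd(35,86) = 1
Back-substitution gives: 35·(-27) + 86·(11) = 1
So 35⁻¹ ≡ -27 ≡ 59 (mod 86)
Check: 35 × 59 = 2065 ≡ 1 (mod 86) ✓

35⁻¹ ≡ 59 (mod 86)


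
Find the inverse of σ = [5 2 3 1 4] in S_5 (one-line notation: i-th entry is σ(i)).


To find σ⁻¹, swap domain and range:
σ(1) = 5 → σ⁻¹(5) = 1
σ(2) = 2 → σ⁻¹(2) = 2
σ(3) = 3 → σ⁻¹(3) = 3
σ(4) = 1 → σ⁻¹(1) = 4
σ(5) = 4 → σ⁻¹(4) = 5

σ⁻¹ = [4 2 3 5 1]


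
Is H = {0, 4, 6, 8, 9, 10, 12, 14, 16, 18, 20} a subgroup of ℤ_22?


Subgroup test for H = {0, 4, 6, 8, 9, 10, 12, 14, 16, 18, 20} in (ℤ_22, +):
(1) 0 ∈ H? Yes
(2) Closure: for all a,b ∈ H, (a+b) mod 22 ∈ H? No  [counterexample: 4 + 9 = 13 ∉ H]
(3) Inverses: for all a ∈ H, -a mod 22 ∈ H? No

No, H is not a subgroup of ℤ_22


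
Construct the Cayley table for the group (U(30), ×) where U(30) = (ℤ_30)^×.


Elements: {1, 7, 11, 13, 17, 19, 23, 29}
Operation: multiplication mod 30
Entry (a, b) = (a × b) mod 30

Cayley table:
   |  1 |  7 | 11 | 13 | 17 | 19 | 23 | 29
 1 |  1 |  7 | 11 | 13 | 17 | 19 | 23 | 29
 7 |  7 | 19 | 17 |  1 | 29 | 13 | 11 | 23
11 | 11 | 17 |  1 | 23 |  7 | 29 | 13 | 19
13 | 13 |  1 | 23 | 19 | 11 |  7 | 29 | 17
17 | 17 | 29 |  7 | 11 | 19 | 23 |  1 | 13
19 | 19 | 13 | 29 |  7 | 23 |  1 | 17 | 11
23 | 23 | 11 | 13 | 29 |  1 | 17 | 19 |  7
29 | 29 | 23 | 19 | 17 | 13 | 11 |  7 |  1


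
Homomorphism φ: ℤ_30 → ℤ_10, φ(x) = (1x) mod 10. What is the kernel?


Kernel = preimage of identity
ker(φ) = {x ∈ ℤ_30 : 1x ≡ 0 (mod 10)}. Since 10 | 30, φ is well-defined. The kernel is the cyclic subgroup ⟨10⟩ of ℤ_30 (order 3), i.e. {0, 10, 20}

ker(φ) = {0, 10, 20}


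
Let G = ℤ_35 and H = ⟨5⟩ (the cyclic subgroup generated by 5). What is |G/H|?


|⟨5⟩| = n / gcd(5, 35) = 35 / 5 = 7
H is normal (ℤ_35 is abelian).
|G/H| = |G| / |H| = 35 / 7 = 5

|G/H| = 5


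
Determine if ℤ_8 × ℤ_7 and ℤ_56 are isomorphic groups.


Comparing ℤ_8 × ℤ_7 and ℤ_56:
gcd(8,7) = 1, so ℤ_8 × ℤ_7 ≅ ℤ_56 (CRT)

Yes, ℤ_8 × ℤ_7 ≅ ℤ_56


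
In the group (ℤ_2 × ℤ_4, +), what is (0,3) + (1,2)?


Operation: componentwise addition mod (2, 4)
(0,3) + (1,2) = ((a₁+b₁) mod 2, (a₂+b₂) mod 4) with a = (0,3), b = (1,2)

(0,3) + (1,2) = (1,1)


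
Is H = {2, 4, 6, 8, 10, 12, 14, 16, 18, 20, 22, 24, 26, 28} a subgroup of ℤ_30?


Subgroup test for H = {2, 4, 6, 8, 10, 12, 14, 16, 18, 20, 22, 24, 26, 28} in (ℤ_30, +):
(1) 0 ∈ H? No
(2) Closure: for all a,b ∈ H, (a+b) mod 30 ∈ H? No  [counterexample: 2 + 28 = 0 ∉ H]
(3) Inverses: for all a ∈ H, -a mod 30 ∈ H? Yes

No, H is not a subgroup of ℤ_30


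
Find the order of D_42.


|D_n| = 2n (n rotations and n reflections)
|D_42| = 2×42 = 84

|D_42| = 84


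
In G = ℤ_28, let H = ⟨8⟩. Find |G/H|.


|⟨8⟩| = n / gcd(8, 28) = 28 / 4 = 7
H is normal (ℤ_28 is abelian).
|G/H| = |G| / |H| = 28 / 7 = 4

|G/H| = 4


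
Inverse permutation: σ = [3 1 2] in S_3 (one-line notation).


To find σ⁻¹, swap domain and range:
σ(1) = 3 → σ⁻¹(3) = 1
σ(2) = 1 → σ⁻¹(1) = 2
σ(3) = 2 → σ⁻¹(2) = 3

σ⁻¹ = [2 3 1]


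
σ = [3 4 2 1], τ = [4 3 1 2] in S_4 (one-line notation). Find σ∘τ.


σ∘τ: apply τ first, then σ
1 →τ 4 →σ 1
2 →τ 3 →σ 2
3 →τ 1 →σ 3
4 →τ 2 →σ 4

σ∘τ = [1 2 3 4]


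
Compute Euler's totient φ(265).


Factor n: 265 = 5 × 53
φ(n) = n · ∏(1 - 1/p) over distinct primes p | n
φ(265) = 265 · (1 - 1/5) · (1 - 1/53) = 208

φ(265) = 208


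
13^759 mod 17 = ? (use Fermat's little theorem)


Fermat's little theorem: if p is prime and gcd(a,p)=1, then a^(p-1) ≡ 1 (mod p)
p = 17 is prime, gcd(13,17) = 1
Reduce exponent: 759 mod 16 = 7
So 13^759 ≡ 13^7 (mod 17)
13^7 mod 17 = 4

13^759 ≡ 4 (mod 17)


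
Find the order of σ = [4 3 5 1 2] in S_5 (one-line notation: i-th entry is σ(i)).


Cycle decomposition: (1 4) (2 3 5)
Cycle lengths: 2, 3
Order = lcm(2, 3) = 6

ord(σ) = 6


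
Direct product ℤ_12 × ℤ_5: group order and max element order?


|ℤ_12 × ℤ_5| = 12 × 5 = 60
Max element order = lcm(12,5) = 60
Cyclic? Yes (gcd=1)

|ℤ_12×ℤ_5| = 60, max element order = 60


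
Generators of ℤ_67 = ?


g generates ℤ_n iff gcd(g,n) = 1
Prime factors of 67: 67
Generators are g ∈ {1,...,66} not divisible by any of these primes.
Generators: {1, 2, 3, 4, 5, 6, 7, 8, 9, 10, 11, 12, 13, 14, 15, 16, 17, 18, 19, 20, 21, 22, 23, 24, 25, 26, 27, 28, 29, 30, 31, 32, 33, 34, 35, 36, 37, 38, 39, 40, 41, 42, 43, 44, 45, 46, 47, 48, 49, 50, 51, 52, 53, 54, 55, 56, 57, 58, 59, 60, 61, 62, 63, 64, 65, 66}
Number of generators = φ(67) = 66

Generators of ℤ_67 = {1, 2, 3, 4, 5, 6, 7, 8, 9, 10, 11, 12, 13, 14, 15, 16, 17, 18, 19, 20, 21, 22, 23, 24, 25, 26, 27, 28, 29, 30, 31, 32, 33, 34, 35, 36, 37, 38, 39, 40, 41, 42, 43, 44, 45, 46, 47, 48, 49, 50, 51, 52, 53, 54, 55, 56, 57, 58, 59, 60, 61, 62, 63, 64, 65, 66}


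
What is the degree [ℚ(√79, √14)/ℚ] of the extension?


[ℚ(√79,√14):ℚ] = [ℚ(√79,√14):ℚ(√79)]·[ℚ(√79):ℚ] = 2·2 = 4

[ℚ(√79, √14)/ℚ] = 4


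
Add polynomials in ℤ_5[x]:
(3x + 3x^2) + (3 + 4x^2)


Add coefficients mod 5:
x^0: 0 + 3 = 3 (mod 5)
x^1: 3 + 0 = 3 (mod 5)
x^2: 3 + 4 = 2 (mod 5)
Result: 3 + 3x + 2x^2

f + g = 3 + 3x + 2x^2


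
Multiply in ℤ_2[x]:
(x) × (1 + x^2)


Expand and collect like terms; reduce coefficients mod 2:
x^0: 0·1 = 0 ≡ 0 (mod 2)
x^1: 0·0 + 1·1 = 1 ≡ 1 (mod 2)
x^2: 0·1 + 1·0 = 0 ≡ 0 (mod 2)
x^3: 1·1 = 1 ≡ 1 (mod 2)
Result: x + x^3

f · g = x + x^3


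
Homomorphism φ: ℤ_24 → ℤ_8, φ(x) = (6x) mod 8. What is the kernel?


Kernel = preimage of identity
ker(φ) = {x ∈ ℤ_24 : 6x ≡ 0 (mod 8)}. Since 8 | 24, φ is well-defined. The kernel is the cyclic subgroup ⟨4⟩ of ℤ_24 (order 6), i.e. {0, 4, 8, 12, 16, 20}

ker(φ) = {0, 4, 8, 12, 16, 20}


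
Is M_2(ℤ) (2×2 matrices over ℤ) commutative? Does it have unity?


Matrix multiplication is non-commutative for n ≥ 2; the identity matrix I is the unity; singular matrices give zero divisors, so not an integral domain
Commutative: No
Integral domain: No
Has unity: Yes

M_2(ℤ) (2×2 matrices over ℤ): Commutative=No, Unity=Yes


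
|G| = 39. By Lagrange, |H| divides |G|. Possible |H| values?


Lagrange's theorem: |H| divides |G|
|G| = 39
Divisors of 39: 1, 3, 13, 39

Possible subgroup orders: {1, 3, 13, 39}


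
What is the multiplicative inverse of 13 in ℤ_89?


Use the extended Euclidean algorithm to write 1 = 13·s + 89·t; then s mod 89 is the inverse.
Euclidean algorithm:
  13 = 0·89 + 13
  89 = 6·13 + 11
  13 = 1·11 + 2
  11 = 5·2 + 1
  2 = 2·1 + 0
gcd(13,89) = 1
Back-substitution gives: 13·(-41) + 89·(6) = 1
So 13⁻¹ ≡ -41 ≡ 48 (mod 89)
Check: 13 × 48 = 624 ≡ 1 (mod 89) ✓

13⁻¹ ≡ 48 (mod 89)


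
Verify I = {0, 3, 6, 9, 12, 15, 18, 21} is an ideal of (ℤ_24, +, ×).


Check ideal conditions for I = {0, 3, 6, 9, 12, 15, 18, 21} in ℤ_24:
(1) I is an additive subgroup? Yes
(2) For r ∈ ℤ_24 and a ∈ I: r·a ∈ I? Yes

Yes, I is an ideal of ℤ_24


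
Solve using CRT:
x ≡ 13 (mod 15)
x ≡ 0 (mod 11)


m₁ = 15, m₂ = 11, gcd = 1, so CRT applies. M = m₁·m₂ = 165
Let M₁ = M/m₁ = 11, M₂ = M/m₂ = 15
Find y₁ ≡ M₁⁻¹ (mod m₁): 11⁻¹ ≡ 11 (mod 15)
Find y₂ ≡ M₂⁻¹ (mod m₂): 15⁻¹ ≡ 3 (mod 11)
x = a₁·M₁·y₁ + a₂·M₂·y₂ = 13·11·11 + 0·15·3 = 1573
Reduce mod 165: x ≡ 88
Check: 88 mod 15 = 13 ✓, 88 mod 11 = 0 ✓

x ≡ 88 (mod 165)


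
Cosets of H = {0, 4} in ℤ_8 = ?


H = {0, 4}, |H| = 2
Number of cosets = |G|/|H| = 8/2 = 4
0 + H = {0, 4}
1 + H = {1, 5}
2 + H = {2, 6}
3 + H = {3, 7}

Cosets: 0+H={0,4}; 1+H={1,5}; 2+H={2,6}; 3+H={3,7}


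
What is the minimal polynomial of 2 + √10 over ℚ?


Let α = 2 + √10. Then α - 2 = √10, so (α - 2)² = 10, giving α² - 4α - 6 = 0. Degree 2 and α ∉ ℚ, so this is the minimal polynomial.

Minimal polynomial: x² - 4x - 6


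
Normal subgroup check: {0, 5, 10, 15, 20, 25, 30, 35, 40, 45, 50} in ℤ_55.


H = {0, 5, 10, 15, 20, 25, 30, 35, 40, 45, 50} in ℤ_55
ℤ_55 is abelian; every subgroup of an abelian group is normal

Yes, normal subgroup


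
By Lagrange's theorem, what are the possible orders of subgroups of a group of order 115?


Lagrange's theorem: |H| divides |G|
|G| = 115
Divisors of 115: 1, 5, 23, 115

Possible subgroup orders: {1, 5, 23, 115}


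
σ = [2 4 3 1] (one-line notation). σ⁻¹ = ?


To find σ⁻¹, swap domain and range:
σ(1) = 2 → σ⁻¹(2) = 1
σ(2) = 4 → σ⁻¹(4) = 2
σ(3) = 3 → σ⁻¹(3) = 3
σ(4) = 1 → σ⁻¹(1) = 4

σ⁻¹ = [4 1 3 2]


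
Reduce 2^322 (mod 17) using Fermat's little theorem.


Fermat's little theorem: if p is prime and gcd(a,p)=1, then a^(p-1) ≡ 1 (mod p)
p = 17 is prime, gcd(2,17) = 1
Reduce exponent: 322 mod 16 = 2
So 2^322 ≡ 2^2 (mod 17)
2^2 mod 17 = 4

2^322 ≡ 4 (mod 17)


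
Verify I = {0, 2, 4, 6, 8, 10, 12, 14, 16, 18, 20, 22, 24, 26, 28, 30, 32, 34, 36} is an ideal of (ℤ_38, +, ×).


Check ideal conditions for I = {0, 2, 4, 6, 8, 10, 12, 14, 16, 18, 20, 22, 24, 26, 28, 30, 32, 34, 36} in ℤ_38:
(1) I is an additive subgroup? Yes
(2) For r ∈ ℤ_38 and a ∈ I: r·a ∈ I? Yes

Yes, I is an ideal of ℤ_38


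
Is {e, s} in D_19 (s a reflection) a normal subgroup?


H = {e, s} in D_19 (s a reflection)
r·s·r⁻¹ = sr⁻² ≠ s for n ≥ 3, so {e, s} is not closed under conjugation

No, not a normal subgroup


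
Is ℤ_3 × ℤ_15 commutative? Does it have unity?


Direct product ring; commutative with unity (1,1); but (1,0)·(0,1) = (0,0) gives zero divisors, so not an integral domain
Commutative: Yes
Integral domain: No
Has unity: Yes

ℤ_3 × ℤ_15: Commutative=Yes, Unity=Yes


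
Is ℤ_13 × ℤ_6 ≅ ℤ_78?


Comparing ℤ_13 × ℤ_6 and ℤ_78:
gcd(13,6) = 1, so ℤ_13 × ℤ_6 ≅ ℤ_78 (CRT)

Yes, ℤ_13 × ℤ_6 ≅ ℤ_78


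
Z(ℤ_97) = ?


Z(G) = {g ∈ G | gx = xg for all x ∈ G}
ℤ_97 is abelian, so Z(G) = G

Z(ℤ_97) = ℤ_97


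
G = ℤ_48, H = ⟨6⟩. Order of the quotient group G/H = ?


|⟨6⟩| = n / gcd(6, 48) = 48 / 6 = 8
H is normal (ℤ_48 is abelian).
|G/H| = |G| / |H| = 48 / 8 = 6

|G/H| = 6


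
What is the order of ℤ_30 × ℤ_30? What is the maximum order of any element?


|ℤ_30 × ℤ_30| = 30 × 30 = 900
Max element order = lcm(30,30) = 30
Cyclic? No (gcd=30)

|ℤ_30×ℤ_30| = 900, max element order = 30


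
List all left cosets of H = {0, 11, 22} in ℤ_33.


H = {0, 11, 22}, |H| = 3
Number of cosets = |G|/|H| = 33/3 = 11
0 + H = {0, 11, 22}
1 + H = {1, 12, 23}
2 + H = {2, 13, 24}
3 + H = {3, 14, 25}
4 + H = {4, 15, 26}
5 + H = {5, 16, 27}
6 + H = {6, 17, 28}
7 + H = {7, 18, 29}
8 + H = {8, 19, 30}
9 + H = {9, 20, 31}
10 + H = {10, 21, 32}

Cosets: 0+H={0,11,22}; 1+H={1,12,23}; 2+H={2,13,24}; 3+H={3,14,25}; 4+H={4,15,26}; 5+H={5,16,27}; 6+H={6,17,28}; 7+H={7,18,29}; 8+H={8,19,30}; 9+H={9,20,31}; 10+H={10,21,32}


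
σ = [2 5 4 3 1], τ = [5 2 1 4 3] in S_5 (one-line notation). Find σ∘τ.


σ∘τ: apply τ first, then σ
1 →τ 5 →σ 1
2 →τ 2 →σ 5
3 →τ 1 →σ 2
4 →τ 4 →σ 3
5 →τ 3 →σ 4

σ∘τ = [1 5 2 3 4]


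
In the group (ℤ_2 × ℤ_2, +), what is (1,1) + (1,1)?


Operation: componentwise addition mod (2, 2)
(1,1) + (1,1) = ((a₁+b₁) mod 2, (a₂+b₂) mod 2) with a = (1,1), b = (1,1)

(1,1) + (1,1) = (0,0)


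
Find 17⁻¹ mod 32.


Use the extended Euclidean algorithm to write 1 = 17·s + 32·t; then s mod 32 is the inverse.
Euclidean algorithm:
  17 = 0·32 + 17
  32 = 1·17 + 15
  17 = 1·15 + 2
  15 = 7·2 + 1
  2 = 2·1 + 0
gcd(17,32) = 1
Back-substitution gives: 17·(-15) + 32·(8) = 1
So 17⁻¹ ≡ -15 ≡ 17 (mod 32)
Check: 17 × 17 = 289 ≡ 1 (mod 32) ✓

17⁻¹ ≡ 17 (mod 32)


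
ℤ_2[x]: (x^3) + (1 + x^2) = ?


Add coefficients mod 2:
x^0: 0 + 1 = 1 (mod 2)
x^1: 0 + 0 = 0 (mod 2)
x^2: 0 + 1 = 1 (mod 2)
x^3: 1 + 0 = 1 (mod 2)
Result: 1 + x^2 + x^3

f + g = 1 + x^2 + x^3


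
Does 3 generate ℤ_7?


g generates ℤ_n iff gcd(g, n) = 1
gcd(3, 7) = 1
Since gcd = 1, 3 is a generator.

Yes, 3 generates ℤ_7


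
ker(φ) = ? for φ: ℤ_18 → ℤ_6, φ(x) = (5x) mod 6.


Kernel = preimage of identity
ker(φ) = {x ∈ ℤ_18 : 5x ≡ 0 (mod 6)}. Since 6 | 18, φ is well-defined. The kernel is the cyclic subgroup ⟨6⟩ of ℤ_18 (order 3), i.e. {0, 6, 12}

ker(φ) = {0, 6, 12}


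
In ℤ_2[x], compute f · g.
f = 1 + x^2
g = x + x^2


Expand and collect like terms; reduce coefficients mod 2:
x^0: 1·0 = 0 ≡ 0 (mod 2)
x^1: 1·1 + 0·0 = 1 ≡ 1 (mod 2)
x^2: 1·1 + 0·1 + 1·0 = 1 ≡ 1 (mod 2)
x^3: 0·1 + 1·1 = 1 ≡ 1 (mod 2)
x^4: 1·1 = 1 ≡ 1 (mod 2)
Result: x + x^2 + x^3 + x^4

f · g = x + x^2 + x^3 + x^4


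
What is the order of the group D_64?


|D_n| = 2n (n rotations and n reflections)
|D_64| = 2×64 = 128

|D_64| = 128


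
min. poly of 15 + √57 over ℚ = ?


Let α = 15 + √57. Then α - 15 = √57, so (α - 15)² = 57, giving α² - 30α + 168 = 0. Degree 2 and α ∉ ℚ, so this is the minimal polynomial.

Minimal polynomial: x² - 30x + 168


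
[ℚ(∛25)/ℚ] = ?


∛25 has minimal polynomial x³ - 25 (irreducible over ℚ since 25 is not a perfect cube)

[ℚ(∛25)/ℚ] = 3


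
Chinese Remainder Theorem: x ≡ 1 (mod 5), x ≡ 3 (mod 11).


m₁ = 5, m₂ = 11, gcd = 1, so CRT applies. M = m₁·m₂ = 55
Let M₁ = M/m₁ = 11, M₂ = M/m₂ = 5
Find y₁ ≡ M₁⁻¹ (mod m₁): 11⁻¹ ≡ 1 (mod 5)
Find y₂ ≡ M₂⁻¹ (mod m₂): 5⁻¹ ≡ 9 (mod 11)
x = a₁·M₁·y₁ + a₂·M₂·y₂ = 1·11·1 + 3·5·9 = 146
Reduce mod 55: x ≡ 36
Check: 36 mod 5 = 1 ✓, 36 mod 11 = 3 ✓

x ≡ 36 (mod 55)


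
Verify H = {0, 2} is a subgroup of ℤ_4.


Subgroup test for H = {0, 2} in (ℤ_4, +):
(1) 0 ∈ H? Yes
(2) Closure: for all a,b ∈ H, (a+b) mod 4 ∈ H? Yes
(3) Inverses: for all a ∈ H, -a mod 4 ∈ H? Yes

Yes, H is a subgroup of ℤ_4


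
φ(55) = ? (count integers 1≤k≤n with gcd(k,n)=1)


Factor n: 55 = 5 × 11
φ(n) = n · ∏(1 - 1/p) over distinct primes p | n
φ(55) = 55 · (1 - 1/5) · (1 - 1/11) = 40

φ(55) = 40


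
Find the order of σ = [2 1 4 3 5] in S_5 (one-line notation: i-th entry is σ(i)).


Cycle decomposition: (1 2) (3 4)
Cycle lengths: 2, 2
Order = lcm(2, 2) = 2

ord(σ) = 2


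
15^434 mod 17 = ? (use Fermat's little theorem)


Fermat's little theorem: if p is prime and gcd(a,p)=1, then a^(p-1) ≡ 1 (mod p)
p = 17 is prime, gcd(15,17) = 1
Reduce exponent: 434 mod 16 = 2
So 15^434 ≡ 15^2 (mod 17)
15^2 mod 17 = 4

15^434 ≡ 4 (mod 17)


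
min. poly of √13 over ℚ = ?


√13 satisfies x² - 13 = 0, irreducible over ℚ since 13 is squarefree

Minimal polynomial: x² - 13


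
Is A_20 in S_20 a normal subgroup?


H = A_20 in S_20
A_20 has index 2 in S_20, and every subgroup of index 2 is normal

Yes, normal subgroup


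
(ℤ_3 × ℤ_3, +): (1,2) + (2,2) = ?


Operation: componentwise addition mod (3, 3)
(1,2) + (2,2) = ((a₁+b₁) mod 3, (a₂+b₂) mod 3) with a = (1,2), b = (2,2)

(1,2) + (2,2) = (0,1)


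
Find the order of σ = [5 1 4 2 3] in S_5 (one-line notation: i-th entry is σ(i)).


Cycle decomposition: (1 5 3 4 2)
Cycle lengths: 5
Order = lcm(5) = 5

ord(σ) = 5


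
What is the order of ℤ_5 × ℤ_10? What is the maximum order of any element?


|ℤ_5 × ℤ_10| = 5 × 10 = 50
Max element order = lcm(5,10) = 10
Cyclic? No (gcd=5)

|ℤ_5×ℤ_10| = 50, max element order = 10


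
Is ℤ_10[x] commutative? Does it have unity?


ℤ_10 has zero divisors (2·5 ≡ 0), and these lift to constant zero divisors in ℤ_10[x]; so not an integral domain
Commutative: Yes
Integral domain: No
Has unity: Yes

ℤ_10[x]: Commutative=Yes, Unity=Yes


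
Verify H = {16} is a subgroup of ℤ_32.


Subgroup test for H = {16} in (ℤ_32, +):
(1) 0 ∈ H? No
(2) Closure: for all a,b ∈ H, (a+b) mod 32 ∈ H? No  [counterexample: 16 + 16 = 0 ∉ H]
(3) Inverses: for all a ∈ H, -a mod 32 ∈ H? Yes

No, H is not a subgroup of ℤ_32


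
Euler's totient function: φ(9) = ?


φ(n) = count of k ∈ {1,...,n} with gcd(k,n)=1
Coprimes to 9: {1, 2, 4, 5, 7, 8}
Count: 6

φ(9) = 6


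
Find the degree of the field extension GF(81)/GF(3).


GF(81) = GF(3^4), so the extension degree is 4

[GF(81)/GF(3)] = 4


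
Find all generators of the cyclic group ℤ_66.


g generates ℤ_n iff gcd(g,n) = 1
Prime factors of 66: 2, 3, 11
Generators are g ∈ {1,...,65} not divisible by any of these primes.
Generators: {1, 5, 7, 13, 17, 19, 23, 25, 29, 31, 35, 37, 41, 43, 47, 49, 53, 59, 61, 65}
Number of generators = φ(66) = 20

Generators of ℤ_66 = {1, 5, 7, 13, 17, 19, 23, 25, 29, 31, 35, 37, 41, 43, 47, 49, 53, 59, 61, 65}


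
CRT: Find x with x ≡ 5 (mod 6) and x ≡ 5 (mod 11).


m₁ = 6, m₂ = 11, gcd = 1, so CRT applies. M = m₁·m₂ = 66
Let M₁ = M/m₁ = 11, M₂ = M/m₂ = 6
Find y₁ ≡ M₁⁻¹ (mod m₁): 11⁻¹ ≡ 5 (mod 6)
Find y₂ ≡ M₂⁻¹ (mod m₂): 6⁻¹ ≡ 2 (mod 11)
x = a₁·M₁·y₁ + a₂·M₂·y₂ = 5·11·5 + 5·6·2 = 335
Reduce mod 66: x ≡ 5
Check: 5 mod 6 = 5 ✓, 5 mod 11 = 5 ✓

x ≡ 5 (mod 66)


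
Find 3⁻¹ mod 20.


Use the extended Euclidean algorithm to write 1 = 3·s + 20·t; then s mod 20 is the inverse.
Euclidean algorithm:
  3 = 0·20 + 3
  20 = 6·3 + 2
  3 = 1·2 + 1
  2 = 2·1 + 0
gcd(3,20) = 1
Back-substitution gives: 3·(7) + 20·(-1) = 1
So 3⁻¹ ≡ 7 ≡ 7 (mod 20)
Check: 3 × 7 = 21 ≡ 1 (mod 20) ✓

3⁻¹ ≡ 7 (mod 20)


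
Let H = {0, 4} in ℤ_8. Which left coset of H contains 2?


2 + H = {2 + h (mod 8) : h ∈ H}
2+0=2, 2+4=6

2 + H = {2, 6}


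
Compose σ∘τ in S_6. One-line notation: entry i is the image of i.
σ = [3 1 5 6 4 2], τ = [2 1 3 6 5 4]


σ∘τ: apply τ first, then σ
1 →τ 2 →σ 1
2 →τ 1 →σ 3
3 →τ 3 →σ 5
4 →τ 6 →σ 2
5 →τ 5 →σ 4
6 →τ 4 →σ 6

σ∘τ = [1 3 5 2 4 6]


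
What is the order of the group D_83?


|D_n| = 2n (n rotations and n reflections)
|D_83| = 2×83 = 166

|D_83| = 166


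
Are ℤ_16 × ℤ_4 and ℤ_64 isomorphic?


Comparing ℤ_16 × ℤ_4 and ℤ_64:
gcd(16,4) = 4 ≠ 1. Max element order in ℤ_16×ℤ_4 is lcm(16,4) = 16 < 64, so it has no element of order 64

No, ℤ_16 × ℤ_4 ≇ ℤ_64


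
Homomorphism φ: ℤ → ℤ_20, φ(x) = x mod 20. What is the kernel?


Kernel = preimage of identity
ker(φ) = {x ∈ ℤ : x ≡ 0 (mod 20)} = 20ℤ = {0, ±20, ±40, ...}

ker(φ) = 20ℤ


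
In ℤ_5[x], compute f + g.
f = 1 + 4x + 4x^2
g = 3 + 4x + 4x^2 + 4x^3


Add coefficients mod 5:
x^0: 1 + 3 = 4 (mod 5)
x^1: 4 + 4 = 3 (mod 5)
x^2: 4 + 4 = 3 (mod 5)
x^3: 0 + 4 = 4 (mod 5)
Result: 4 + 3x + 3x^2 + 4x^3

f + g = 4 + 3x + 3x^2 + 4x^3


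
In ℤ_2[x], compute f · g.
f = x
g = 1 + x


Expand and collect like terms; reduce coefficients mod 2:
x^0: 0·1 = 0 ≡ 0 (mod 2)
x^1: 0·1 + 1·1 = 1 ≡ 1 (mod 2)
x^2: 1·1 = 1 ≡ 1 (mod 2)
Result: x + x^2

f · g = x + x^2


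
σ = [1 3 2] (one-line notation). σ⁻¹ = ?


To find σ⁻¹, swap domain and range:
σ(1) = 1 → σ⁻¹(1) = 1
σ(2) = 3 → σ⁻¹(3) = 2
σ(3) = 2 → σ⁻¹(2) = 3

σ⁻¹ = [1 3 2]


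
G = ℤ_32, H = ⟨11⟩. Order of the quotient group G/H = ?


|⟨11⟩| = n / gcd(11, 32) = 32 / 1 = 32
H is normal (ℤ_32 is abelian).
|G/H| = |G| / |H| = 32 / 32 = 1

|G/H| = 1


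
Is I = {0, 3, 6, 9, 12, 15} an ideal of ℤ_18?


Check ideal conditions for I = {0, 3, 6, 9, 12, 15} in ℤ_18:
(1) I is an additive subgroup? Yes
(2) For r ∈ ℤ_18 and a ∈ I: r·a ∈ I? Yes

Yes, I is an ideal of ℤ_18


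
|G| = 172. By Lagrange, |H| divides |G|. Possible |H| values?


Lagrange's theorem: |H| divides |G|
|G| = 172
Divisors of 172: 1, 2, 4, 43, 86, 172

Possible subgroup orders: {1, 2, 4, 43, 86, 172}


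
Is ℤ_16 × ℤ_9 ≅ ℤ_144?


Comparing ℤ_16 × ℤ_9 and ℤ_144:
gcd(16,9) = 1, so ℤ_16 × ℤ_9 ≅ ℤ_144 (CRT)

Yes, ℤ_16 × ℤ_9 ≅ ℤ_144


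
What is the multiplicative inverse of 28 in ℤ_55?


Use the extended Euclidean algorithm to write 1 = 28·s + 55·t; then s mod 55 is the inverse.
Euclidean algorithm:
  28 = 0·55 + 28
  55 = 1·28 + 27
  28 = 1·27 + 1
  27 = 27·1 + 0
gcd(28,55) = 1
Back-substitution gives: 28·(2) + 55·(-1) = 1
So 28⁻¹ ≡ 2 ≡ 2 (mod 55)
Check: 28 × 2 = 56 ≡ 1 (mod 55) ✓

28⁻¹ ≡ 2 (mod 55)


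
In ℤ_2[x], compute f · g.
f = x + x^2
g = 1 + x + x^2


Expand and collect like terms; reduce coefficients mod 2:
x^0: 0·1 = 0 ≡ 0 (mod 2)
x^1: 0·1 + 1·1 = 1 ≡ 1 (mod 2)
x^2: 0·1 + 1·1 + 1·1 = 2 ≡ 0 (mod 2)
x^3: 1·1 + 1·1 = 2 ≡ 0 (mod 2)
x^4: 1·1 = 1 ≡ 1 (mod 2)
Result: x + x^4

f · g = x + x^4


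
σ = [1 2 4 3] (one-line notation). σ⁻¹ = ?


To find σ⁻¹, swap domain and range:
σ(1) = 1 → σ⁻¹(1) = 1
σ(2) = 2 → σ⁻¹(2) = 2
σ(3) = 4 → σ⁻¹(4) = 3
σ(4) = 3 → σ⁻¹(3) = 4

σ⁻¹ = [1 2 4 3]


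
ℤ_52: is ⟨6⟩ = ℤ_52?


g generates ℤ_n iff gcd(g, n) = 1
gcd(6, 52) = 2
Since gcd = 2 ≠ 1, ⟨6⟩ has order 26 < 52, so 6 is not a generator.

No, 6 does not generate ℤ_52


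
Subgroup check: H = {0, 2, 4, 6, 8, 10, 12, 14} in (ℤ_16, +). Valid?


Subgroup test for H = {0, 2, 4, 6, 8, 10, 12, 14} in (ℤ_16, +):
(1) 0 ∈ H? Yes
(2) Closure: for all a,b ∈ H, (a+b) mod 16 ∈ H? Yes
(3) Inverses: for all a ∈ H, -a mod 16 ∈ H? Yes

Yes, H is a subgroup of ℤ_16


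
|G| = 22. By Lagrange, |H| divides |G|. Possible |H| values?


Lagrange's theorem: |H| divides |G|
|G| = 22
Divisors of 22: 1, 2, 11, 22

Possible subgroup orders: {1, 2, 11, 22}


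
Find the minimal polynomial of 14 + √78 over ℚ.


Let α = 14 + √78. Then α - 14 = √78, so (α - 14)² = 78, giving α² - 28α + 118 = 0. Degree 2 and α ∉ ℚ, so this is the minimal polynomial.

Minimal polynomial: x² - 28x + 118
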